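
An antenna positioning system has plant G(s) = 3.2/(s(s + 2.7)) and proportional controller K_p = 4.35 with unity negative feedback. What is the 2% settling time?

T_s ≈ 2.96 s

From 1 + K_pG(s) = 0: s² + 2.7s + 13.92 = 0 ⇒ ω_n = 3.731, ζ = 0.3618.
2% settling time T_s ≈ 4/(ζω_n) = 4/1.35 = 2.96 s.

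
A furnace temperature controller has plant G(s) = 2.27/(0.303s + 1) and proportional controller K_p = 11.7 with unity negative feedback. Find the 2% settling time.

T_s ≈ 0.044 s

Closed loop: T(s) = K_p·G/(1+K_p·G) = 26.56/(0.303s + 1 + 26.56), with pole at s = −(1 + 26.56)/0.303 = −90.95.
τ = 1/90.95 = 0.01099 s, so 2% settling time ≈ 4τ = 0.044 s.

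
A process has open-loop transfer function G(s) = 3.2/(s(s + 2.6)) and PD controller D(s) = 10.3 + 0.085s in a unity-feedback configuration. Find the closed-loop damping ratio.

ζ = 0.25

Forward path: (10.3 + 0.085s)·3.2/(s(s+2.6)). The closed-loop characteristic equation is s² + (2.6 + 3.2·0.085)s + 3.2·10.3 = 0.
That is s² + 2.872s + 32.96 = 0, so ω_n = 5.741 rad/s and ζ = 2.872/(2·5.741) = 0.2501.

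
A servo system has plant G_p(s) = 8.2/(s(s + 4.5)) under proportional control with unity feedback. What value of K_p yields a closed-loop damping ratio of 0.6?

K_p = 1.71

Closed-loop characteristic equation: s² + 4.5s + K_p·8.2 = 0.
So ω_n = √(8.2K_p) and 2ζω_n = 4.5, giving ζ = 4.5/(2√(8.2K_p)).
Setting ζ = 0.6: √(8.2K_p) = 4.5/(2·0.6) = 3.75, so K_p = 14.06/8.2 = 1.71.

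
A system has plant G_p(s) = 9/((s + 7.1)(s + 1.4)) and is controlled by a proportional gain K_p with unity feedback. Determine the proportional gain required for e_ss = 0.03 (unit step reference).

For a type-0 loop with proportional control, e_ss = 1/(1 + K_p·G_p(0)).
G_p(0) = 0.9054. Require 1/(1 + K_p·0.9054) = 0.03, so 1 + 0.9054·K_p = 33.33.
K_p = (33.33 − 1)/0.9054 = 35.7.

K_p = 35.7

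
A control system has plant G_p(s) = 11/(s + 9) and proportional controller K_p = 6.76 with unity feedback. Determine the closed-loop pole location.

s = -83.36

Closed-loop transfer function: T(s) = K_p·G_p(s)/(1 + K_p·G_p(s)) = 74.36/(s + 9 + 74.36) = 74.36/(s + 83.36).
The closed-loop pole is at s = −83.36.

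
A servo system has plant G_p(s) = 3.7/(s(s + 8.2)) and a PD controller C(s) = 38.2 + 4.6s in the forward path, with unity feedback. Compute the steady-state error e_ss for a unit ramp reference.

0.058

The loop has one pole at the origin (type 1). Velocity error constant K_v = lim_{s→0} s·C(s)G_p(s) = 38.2·3.7/8.2 = 17.24.
Steady-state error to a unit ramp: e_ss = 1/K_v = 0.058.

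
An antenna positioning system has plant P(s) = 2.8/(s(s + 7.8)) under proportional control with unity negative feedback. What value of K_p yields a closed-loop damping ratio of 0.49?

K_p = 22.6

Closed-loop characteristic equation: s² + 7.8s + K_p·2.8 = 0.
So ω_n = √(2.8K_p) and 2ζω_n = 7.8, giving ζ = 7.8/(2√(2.8K_p)).
Setting ζ = 0.49: √(2.8K_p) = 7.8/(2·0.49) = 7.959, so K_p = 63.35/2.8 = 22.6.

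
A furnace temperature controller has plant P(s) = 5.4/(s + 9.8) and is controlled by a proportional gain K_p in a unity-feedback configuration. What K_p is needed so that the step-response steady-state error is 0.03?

For a type-0 loop with proportional control, e_ss = 1/(1 + K_p·P(0)).
P(0) = 0.551. Require 1/(1 + K_p·0.551) = 0.03, so 1 + 0.551·K_p = 33.33.
K_p = (33.33 − 1)/0.551 = 58.7.

K_p = 58.7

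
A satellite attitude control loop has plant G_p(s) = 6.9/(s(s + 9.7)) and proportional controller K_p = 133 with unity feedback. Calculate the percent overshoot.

From 1 + K_pG_p(s) = 0: s² + 9.7s + 917.7 = 0 ⇒ ω_n = 30.29, ζ = 0.1601.
%OS = 100·exp(−πζ/√(1−ζ²)) = 100·exp(−π·0.1601/√0.9744) = 60.1%.

60.1%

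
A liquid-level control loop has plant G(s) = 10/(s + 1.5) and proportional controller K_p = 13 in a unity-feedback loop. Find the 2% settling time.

Closed-loop transfer function: T(s) = K_p·G(s)/(1 + K_p·G(s)) = 130/(s + 1.5 + 130) = 130/(s + 131.5).
Time constant τ = 1/131.5 = 0.007605 s, so the 2% settling time is about 4τ = 0.0304 s.

T_s ≈ 0.0304 s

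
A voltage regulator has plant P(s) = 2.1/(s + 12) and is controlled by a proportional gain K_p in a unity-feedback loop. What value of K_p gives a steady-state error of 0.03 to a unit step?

K_p = 185

Steady-state error for a unit step on this type-0 loop is 1/(1 + K_p·P(0)).
P(0) = 0.175. Require 1/(1 + K_p·0.175) = 0.03, so 1 + 0.175·K_p = 33.33.
K_p = (33.33 − 1)/0.175 = 185.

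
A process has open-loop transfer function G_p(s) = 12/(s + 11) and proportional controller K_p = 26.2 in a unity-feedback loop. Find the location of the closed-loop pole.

s = -325.4

Closed-loop transfer function: T(s) = K_p·G_p(s)/(1 + K_p·G_p(s)) = 314.4/(s + 11 + 314.4) = 314.4/(s + 325.4).
The closed-loop pole is at s = −325.4.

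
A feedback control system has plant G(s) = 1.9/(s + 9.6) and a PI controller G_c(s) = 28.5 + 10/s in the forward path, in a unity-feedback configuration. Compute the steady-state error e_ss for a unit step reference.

0

The open loop G_c(s)G(s) has a pole at the origin (type 1), so the static position error constant is infinite and e_ss = 1/(1+∞) = 0.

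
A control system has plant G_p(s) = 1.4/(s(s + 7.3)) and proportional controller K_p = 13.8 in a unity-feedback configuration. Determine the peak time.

Closed-loop characteristic equation: s² + 7.3s + 19.32 = 0, so ω_n = 4.395 rad/s and ζ = 7.3/(2·4.395) = 0.8304.
Damped frequency ω_d = ω_n√(1−ζ²) = 2.449 rad/s, so peak time T_p = π/ω_d = 1.28 s.

T_p = 1.28 s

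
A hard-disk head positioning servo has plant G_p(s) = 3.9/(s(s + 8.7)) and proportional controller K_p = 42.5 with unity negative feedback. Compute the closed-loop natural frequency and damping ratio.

ω_n = 12.9 rad/s, ζ = 0.338

With unity feedback the closed-loop characteristic equation is s² + 8.7s + 42.5·3.9 = s² + 8.7s + 165.8 = 0.
So ω_n² = 165.8 ⇒ ω_n = 12.87 rad/s, and ζ = 8.7/(2ω_n) = 0.338.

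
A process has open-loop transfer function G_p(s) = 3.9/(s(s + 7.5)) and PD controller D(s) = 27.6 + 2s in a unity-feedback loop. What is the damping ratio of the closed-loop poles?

Forward path: (27.6 + 2s)·3.9/(s(s+7.5)). The closed-loop characteristic equation is s² + (7.5 + 3.9·2)s + 3.9·27.6 = 0.
That is s² + 15.3s + 107.6 = 0, so ω_n = 10.37 rad/s and ζ = 15.3/(2·10.37) = 0.7374.

ζ = 0.737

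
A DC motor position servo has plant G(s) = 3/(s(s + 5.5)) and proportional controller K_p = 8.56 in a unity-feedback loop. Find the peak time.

T_p = 0.738 s

Closed-loop characteristic equation: s² + 5.5s + 25.68 = 0, so ω_n = 5.068 rad/s and ζ = 5.5/(2·5.068) = 0.5427.
Damped frequency ω_d = ω_n√(1−ζ²) = 4.256 rad/s, so peak time T_p = π/ω_d = 0.738 s.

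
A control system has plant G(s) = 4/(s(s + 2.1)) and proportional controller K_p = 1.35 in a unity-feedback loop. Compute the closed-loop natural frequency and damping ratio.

ω_n = 2.32 rad/s, ζ = 0.452

1 + K_p·G(s) = 0 gives s² + 2.1s + 5.4 = 0.
So ω_n² = 5.4 ⇒ ω_n = 2.324 rad/s, and ζ = 2.1/(2ω_n) = 0.452.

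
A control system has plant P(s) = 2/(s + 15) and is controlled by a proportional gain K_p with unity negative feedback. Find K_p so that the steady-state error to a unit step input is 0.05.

For a type-0 loop with proportional control, e_ss = 1/(1 + K_p·P(0)).
P(0) = 0.1333. Require 1/(1 + K_p·0.1333) = 0.05, so 1 + 0.1333·K_p = 20.
K_p = (20 − 1)/0.1333 = 142.

K_p = 142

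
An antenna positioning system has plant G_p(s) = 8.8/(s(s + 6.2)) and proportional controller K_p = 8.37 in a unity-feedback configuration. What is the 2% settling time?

T_s ≈ 1.29 s

The closed-loop denominator s² + 6.2s + 73.66 gives ω_n = √73.66 = 8.582 and ζ = 6.2/(2ω_n) = 0.3612.
2% settling time T_s ≈ 4/(ζω_n) = 4/3.1 = 1.29 s.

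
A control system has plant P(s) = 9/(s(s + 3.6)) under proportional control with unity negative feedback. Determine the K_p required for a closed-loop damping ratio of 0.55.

Closed-loop characteristic equation: s² + 3.6s + K_p·9 = 0.
So ω_n = √(9K_p) and 2ζω_n = 3.6, giving ζ = 3.6/(2√(9K_p)).
Setting ζ = 0.55: √(9K_p) = 3.6/(2·0.55) = 3.273, so K_p = 10.71/9 = 1.19.

K_p = 1.19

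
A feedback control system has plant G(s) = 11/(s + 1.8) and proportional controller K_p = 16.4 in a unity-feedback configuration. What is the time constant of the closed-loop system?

Closed-loop transfer function: T(s) = K_p·G(s)/(1 + K_p·G(s)) = 180.4/(s + 1.8 + 180.4) = 180.4/(s + 182.2).
Time constant τ = 1/182.2 = 0.00549 s.

τ = 0.00549 s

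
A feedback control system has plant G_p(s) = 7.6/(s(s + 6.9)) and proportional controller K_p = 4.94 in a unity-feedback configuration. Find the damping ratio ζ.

1 + K_p·G_p(s) = 0 gives s² + 6.9s + 37.54 = 0.
So ω_n² = 37.54 ⇒ ω_n = 6.127 rad/s, and ζ = 6.9/(2ω_n) = 0.563.

ζ = 0.563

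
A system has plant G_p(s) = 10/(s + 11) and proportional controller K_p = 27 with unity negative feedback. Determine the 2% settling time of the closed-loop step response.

T_s ≈ 0.0142 s

Closed-loop transfer function: T(s) = K_p·G_p(s)/(1 + K_p·G_p(s)) = 270/(s + 11 + 270) = 270/(s + 281).
Time constant τ = 1/281 = 0.003559 s, so the 2% settling time is about 4τ = 0.0142 s.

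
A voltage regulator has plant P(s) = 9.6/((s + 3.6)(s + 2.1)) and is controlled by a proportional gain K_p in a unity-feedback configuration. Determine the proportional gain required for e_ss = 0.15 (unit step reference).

Steady-state error for a unit step on this type-0 loop is 1/(1 + K_p·P(0)).
P(0) = 1.27. Require 1/(1 + K_p·1.27) = 0.15, so 1 + 1.27·K_p = 6.667.
K_p = (6.667 − 1)/1.27 = 4.46.

K_p = 4.46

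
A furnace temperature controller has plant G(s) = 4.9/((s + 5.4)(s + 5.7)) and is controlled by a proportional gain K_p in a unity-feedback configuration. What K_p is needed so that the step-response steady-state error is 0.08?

K_p = 72.2

The loop is type 0, so e_ss(step) = 1/(1 + K_pos) with K_pos = K_p·G(0).
G(0) = 0.1592. Require 1/(1 + K_p·0.1592) = 0.08, so 1 + 0.1592·K_p = 12.5.
K_p = (12.5 − 1)/0.1592 = 72.2.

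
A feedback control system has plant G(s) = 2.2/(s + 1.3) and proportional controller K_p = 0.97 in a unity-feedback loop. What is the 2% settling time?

T_s ≈ 1.16 s

Closed-loop transfer function: T(s) = K_p·G(s)/(1 + K_p·G(s)) = 2.134/(s + 1.3 + 2.134) = 2.134/(s + 3.434).
Time constant τ = 1/3.434 = 0.2912 s, so the 2% settling time is about 4τ = 1.16 s.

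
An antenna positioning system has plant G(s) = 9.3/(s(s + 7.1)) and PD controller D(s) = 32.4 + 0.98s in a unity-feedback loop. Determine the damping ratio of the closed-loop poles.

ζ = 0.467

Forward path: (32.4 + 0.98s)·9.3/(s(s+7.1)). The closed-loop characteristic equation is s² + (7.1 + 9.3·0.98)s + 9.3·32.4 = 0.
That is s² + 16.21s + 301.3 = 0, so ω_n = 17.36 rad/s and ζ = 16.21/(2·17.36) = 0.467.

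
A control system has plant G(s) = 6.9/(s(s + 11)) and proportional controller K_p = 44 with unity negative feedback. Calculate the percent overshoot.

35.2%

The closed-loop denominator s² + 11s + 303.6 gives ω_n = √303.6 = 17.42 and ζ = 11/(2ω_n) = 0.3157.
%OS = 100·exp(−πζ/√(1−ζ²)) = 100·exp(−π·0.3157/√0.9004) = 35.2%.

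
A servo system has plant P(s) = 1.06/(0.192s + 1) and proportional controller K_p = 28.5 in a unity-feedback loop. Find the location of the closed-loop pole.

s = -162.6

Closed loop: T(s) = K_p·P/(1+K_p·P) = 30.21/(0.192s + 1 + 30.21), with pole at s = −(1 + 30.21)/0.192 = −162.6.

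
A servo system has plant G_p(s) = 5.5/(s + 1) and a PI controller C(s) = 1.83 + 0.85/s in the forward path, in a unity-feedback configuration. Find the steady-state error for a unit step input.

0

The open loop C(s)G_p(s) has a pole at the origin (type 1), so the static position error constant is infinite and e_ss = 1/(1+∞) = 0.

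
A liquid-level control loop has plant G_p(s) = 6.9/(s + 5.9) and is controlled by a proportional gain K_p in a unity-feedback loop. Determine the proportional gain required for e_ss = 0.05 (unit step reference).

K_p = 16.2

The loop is type 0, so e_ss(step) = 1/(1 + K_pos) with K_pos = K_p·G_p(0).
G_p(0) = 1.169. Require 1/(1 + K_p·1.169) = 0.05, so 1 + 1.169·K_p = 20.
K_p = (20 − 1)/1.169 = 16.2.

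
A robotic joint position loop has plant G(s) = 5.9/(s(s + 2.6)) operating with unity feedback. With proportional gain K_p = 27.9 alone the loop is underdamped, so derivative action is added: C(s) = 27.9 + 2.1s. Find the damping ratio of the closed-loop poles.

Forward path: (27.9 + 2.1s)·5.9/(s(s+2.6)). The closed-loop characteristic equation is s² + (2.6 + 5.9·2.1)s + 5.9·27.9 = 0.
That is s² + 14.99s + 164.6 = 0, so ω_n = 12.83 rad/s and ζ = 14.99/(2·12.83) = 0.5842.

ζ = 0.584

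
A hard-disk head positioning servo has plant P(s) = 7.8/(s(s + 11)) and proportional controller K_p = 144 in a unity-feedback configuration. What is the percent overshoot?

From 1 + K_pP(s) = 0: s² + 11s + 1123 = 0 ⇒ ω_n = 33.51, ζ = 0.1641.
%OS = 100·exp(−πζ/√(1−ζ²)) = 100·exp(−π·0.1641/√0.9731) = 59.3%.

59.3%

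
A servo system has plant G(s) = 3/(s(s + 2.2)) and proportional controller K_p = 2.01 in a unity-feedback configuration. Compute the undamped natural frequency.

ω_n = 2.46 rad/s

1 + K_p·G(s) = 0 gives s² + 2.2s + 6.03 = 0.
Matching s² + 2ζω_n s + ω_n²: ω_n = √6.03 = 2.456 rad/s and 2ζω_n = 2.2, so ζ = 2.2/(2·2.456) = 0.448.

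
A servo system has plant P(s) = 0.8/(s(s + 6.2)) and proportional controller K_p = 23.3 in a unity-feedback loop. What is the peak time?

T_p = 1.05 s

The closed-loop denominator s² + 6.2s + 18.64 gives ω_n = √18.64 = 4.317 and ζ = 6.2/(2ω_n) = 0.718.
Damped frequency ω_d = ω_n√(1−ζ²) = 3.005 rad/s, so peak time T_p = π/ω_d = 1.05 s.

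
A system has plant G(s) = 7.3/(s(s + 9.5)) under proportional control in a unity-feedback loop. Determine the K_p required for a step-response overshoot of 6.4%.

From %OS = 100·exp(−πζ/√(1−ζ²)) = 6.4%, ζ = −ln(0.064)/√(π²+ln²(0.064)) = 0.6585.
Characteristic equation s² + 9.5s + 7.3K_p = 0 gives ζ = 9.5/(2√(7.3K_p)).
Setting ζ = 0.6585: √(7.3K_p) = 9.5/(2·0.6585) = 7.213, so K_p = 52.03/7.3 = 7.13.

K_p = 7.13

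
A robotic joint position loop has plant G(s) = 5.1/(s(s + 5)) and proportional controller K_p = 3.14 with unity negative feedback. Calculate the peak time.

Closed-loop characteristic equation: s² + 5s + 16.01 = 0, so ω_n = 4.002 rad/s and ζ = 5/(2·4.002) = 0.6247.
Damped frequency ω_d = ω_n√(1−ζ²) = 3.125 rad/s, so peak time T_p = π/ω_d = 1.01 s.

T_p = 1.01 s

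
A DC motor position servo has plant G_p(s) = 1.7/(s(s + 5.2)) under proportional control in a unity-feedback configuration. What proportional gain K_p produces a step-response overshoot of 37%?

From %OS = 100·exp(−πζ/√(1−ζ²)) = 37%, ζ = −ln(0.37)/√(π²+ln²(0.37)) = 0.3017.
Characteristic equation s² + 5.2s + 1.7K_p = 0 gives ζ = 5.2/(2√(1.7K_p)).
Setting ζ = 0.3017: √(1.7K_p) = 5.2/(2·0.3017) = 8.617, so K_p = 74.25/1.7 = 43.7.

K_p = 43.7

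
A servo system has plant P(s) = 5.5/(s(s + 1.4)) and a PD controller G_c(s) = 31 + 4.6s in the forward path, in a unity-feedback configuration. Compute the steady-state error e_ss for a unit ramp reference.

The loop has one pole at the origin (type 1). Velocity error constant K_v = lim_{s→0} s·G_c(s)P(s) = 31·5.5/1.4 = 121.8.
Steady-state error to a unit ramp: e_ss = 1/K_v = 0.00821.

0.00821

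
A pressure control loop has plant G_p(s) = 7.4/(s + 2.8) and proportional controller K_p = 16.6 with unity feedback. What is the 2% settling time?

T_s ≈ 0.0318 s

Closed-loop transfer function: T(s) = K_p·G_p(s)/(1 + K_p·G_p(s)) = 122.8/(s + 2.8 + 122.8) = 122.8/(s + 125.6).
Time constant τ = 1/125.6 = 0.007959 s, so the 2% settling time is about 4τ = 0.0318 s.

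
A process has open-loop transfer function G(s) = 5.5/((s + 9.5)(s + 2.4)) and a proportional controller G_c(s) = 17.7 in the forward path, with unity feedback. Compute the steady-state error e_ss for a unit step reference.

0.19

The loop is type 0. Static position error constant K_pos = G_c(0)·G(0) = 17.7·0.2412 = 4.27.
Steady-state error to a unit step: e_ss = 1/(1+K_pos) = 1/5.27 = 0.19.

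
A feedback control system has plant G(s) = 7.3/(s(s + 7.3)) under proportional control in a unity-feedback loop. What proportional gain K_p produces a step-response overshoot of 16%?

From %OS = 100·exp(−πζ/√(1−ζ²)) = 16%, ζ = −ln(0.16)/√(π²+ln²(0.16)) = 0.5039.
Characteristic equation s² + 7.3s + 7.3K_p = 0 gives ζ = 7.3/(2√(7.3K_p)).
Setting ζ = 0.5039: √(7.3K_p) = 7.3/(2·0.5039) = 7.244, so K_p = 52.47/7.3 = 7.19.

K_p = 7.19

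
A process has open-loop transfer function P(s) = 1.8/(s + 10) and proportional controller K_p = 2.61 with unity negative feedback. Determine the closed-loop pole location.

Closed-loop transfer function: T(s) = K_p·P(s)/(1 + K_p·P(s)) = 4.698/(s + 10 + 4.698) = 4.698/(s + 14.7).
The closed-loop pole is at s = −14.7.

s = -14.7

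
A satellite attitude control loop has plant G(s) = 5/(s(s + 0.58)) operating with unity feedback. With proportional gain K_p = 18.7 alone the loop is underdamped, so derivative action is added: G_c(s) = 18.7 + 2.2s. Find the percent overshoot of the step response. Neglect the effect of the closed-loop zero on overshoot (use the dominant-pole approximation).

Forward path: (18.7 + 2.2s)·5/(s(s+0.58)). The closed-loop characteristic equation is s² + (0.58 + 5·2.2)s + 5·18.7 = 0.
That is s² + 11.58s + 93.5 = 0, so ω_n = 9.67 rad/s and ζ = 11.58/(2·9.67) = 0.5988.
%OS = 100·exp(−πζ/√(1−ζ²)) = 9.55%.

9.55%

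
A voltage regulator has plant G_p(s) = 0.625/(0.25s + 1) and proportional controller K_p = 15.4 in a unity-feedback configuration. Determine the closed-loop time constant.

τ = 0.0235 s

Closed loop: T(s) = K_p·G_p/(1+K_p·G_p) = 9.625/(0.25s + 1 + 9.625), with pole at s = −(1 + 9.625)/0.25 = −42.5.
Closed-loop time constant τ = 1/42.5 = 0.0235 s.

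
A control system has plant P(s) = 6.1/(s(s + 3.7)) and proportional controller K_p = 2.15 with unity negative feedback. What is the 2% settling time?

Closed-loop characteristic equation: s² + 3.7s + 13.11 = 0, so ω_n = 3.621 rad/s and ζ = 3.7/(2·3.621) = 0.5108.
2% settling time T_s ≈ 4/(ζω_n) = 4/1.85 = 2.16 s.

T_s ≈ 2.16 s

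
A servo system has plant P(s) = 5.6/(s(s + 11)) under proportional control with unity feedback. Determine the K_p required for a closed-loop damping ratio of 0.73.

K_p = 10.1

Closed-loop characteristic equation: s² + 11s + K_p·5.6 = 0.
So ω_n = √(5.6K_p) and 2ζω_n = 11, giving ζ = 11/(2√(5.6K_p)).
Setting ζ = 0.73: √(5.6K_p) = 11/(2·0.73) = 7.534, so K_p = 56.76/5.6 = 10.1.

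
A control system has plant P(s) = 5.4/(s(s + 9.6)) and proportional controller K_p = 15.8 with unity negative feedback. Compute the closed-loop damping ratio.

ζ = 0.52

The closed-loop denominator is s(s+9.6) + 15.8·5.4 = s² + 9.6s + 85.32.
So ω_n² = 85.32 ⇒ ω_n = 9.237 rad/s, and ζ = 9.6/(2ω_n) = 0.52.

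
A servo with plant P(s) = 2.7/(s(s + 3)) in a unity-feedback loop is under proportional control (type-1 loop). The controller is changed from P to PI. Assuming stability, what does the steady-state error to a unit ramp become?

0

The integrator raises the loop to type 2, so K_v → ∞ and e_ss to a ramp is zero.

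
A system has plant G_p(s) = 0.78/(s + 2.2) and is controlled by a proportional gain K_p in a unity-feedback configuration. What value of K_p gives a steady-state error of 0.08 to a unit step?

K_p = 32.4

Steady-state error for a unit step on this type-0 loop is 1/(1 + K_p·G_p(0)).
G_p(0) = 0.3545. Require 1/(1 + K_p·0.3545) = 0.08, so 1 + 0.3545·K_p = 12.5.
K_p = (12.5 − 1)/0.3545 = 32.4.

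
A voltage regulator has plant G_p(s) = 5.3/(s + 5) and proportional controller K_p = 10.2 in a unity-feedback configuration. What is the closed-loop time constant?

Closed-loop transfer function: T(s) = K_p·G_p(s)/(1 + K_p·G_p(s)) = 54.06/(s + 5 + 54.06) = 54.06/(s + 59.06).
Time constant τ = 1/59.06 = 0.0169 s.

τ = 0.0169 s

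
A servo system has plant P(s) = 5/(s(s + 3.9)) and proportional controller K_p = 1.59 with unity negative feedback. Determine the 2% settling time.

T_s ≈ 2.05 s

The closed-loop denominator s² + 3.9s + 7.95 gives ω_n = √7.95 = 2.82 and ζ = 3.9/(2ω_n) = 0.6916.
2% settling time T_s ≈ 4/(ζω_n) = 4/1.95 = 2.05 s.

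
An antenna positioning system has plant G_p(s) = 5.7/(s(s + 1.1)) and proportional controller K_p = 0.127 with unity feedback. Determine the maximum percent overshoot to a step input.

The closed-loop denominator s² + 1.1s + 0.7239 gives ω_n = √0.7239 = 0.8508 and ζ = 1.1/(2ω_n) = 0.6464.
%OS = 100·exp(−πζ/√(1−ζ²)) = 100·exp(−π·0.6464/√0.5821) = 6.98%.

6.98%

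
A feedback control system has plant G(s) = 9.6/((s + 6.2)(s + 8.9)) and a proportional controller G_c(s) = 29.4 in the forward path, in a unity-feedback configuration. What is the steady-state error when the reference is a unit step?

0.164

The loop is type 0. Static position error constant K_pos = G_c(0)·G(0) = 29.4·0.174 = 5.115.
Steady-state error to a unit step: e_ss = 1/(1+K_pos) = 1/6.115 = 0.164.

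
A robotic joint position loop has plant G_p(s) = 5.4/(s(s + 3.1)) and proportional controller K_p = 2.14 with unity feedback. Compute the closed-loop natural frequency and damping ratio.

ω_n = 3.4 rad/s, ζ = 0.456

The closed-loop denominator is s(s+3.1) + 2.14·5.4 = s² + 3.1s + 11.56.
Matching s² + 2ζω_n s + ω_n²: ω_n = √11.56 = 3.399 rad/s and 2ζω_n = 3.1, so ζ = 3.1/(2·3.399) = 0.456.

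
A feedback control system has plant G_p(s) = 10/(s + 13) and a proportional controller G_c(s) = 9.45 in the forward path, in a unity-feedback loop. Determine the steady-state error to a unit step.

0.121

The loop is type 0. Static position error constant K_pos = G_c(0)·G_p(0) = 9.45·0.7692 = 7.269.
Steady-state error to a unit step: e_ss = 1/(1+K_pos) = 1/8.269 = 0.121.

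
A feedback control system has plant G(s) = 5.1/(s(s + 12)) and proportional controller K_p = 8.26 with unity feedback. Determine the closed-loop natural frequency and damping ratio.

1 + K_p·G(s) = 0 gives s² + 12s + 42.13 = 0.
Matching s² + 2ζω_n s + ω_n²: ω_n = √42.13 = 6.49 rad/s and 2ζω_n = 12, so ζ = 12/(2·6.49) = 0.924.

ω_n = 6.49 rad/s, ζ = 0.924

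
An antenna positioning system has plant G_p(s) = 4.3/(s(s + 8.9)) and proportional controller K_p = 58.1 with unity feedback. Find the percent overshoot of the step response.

The closed-loop denominator s² + 8.9s + 249.8 gives ω_n = √249.8 = 15.81 and ζ = 8.9/(2ω_n) = 0.2815.
%OS = 100·exp(−πζ/√(1−ζ²)) = 100·exp(−π·0.2815/√0.9207) = 39.8%.

39.8%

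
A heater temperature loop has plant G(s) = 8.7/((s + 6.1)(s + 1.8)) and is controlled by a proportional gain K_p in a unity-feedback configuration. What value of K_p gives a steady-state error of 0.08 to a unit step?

K_p = 14.5

Steady-state error for a unit step on this type-0 loop is 1/(1 + K_p·G(0)).
G(0) = 0.7923. Require 1/(1 + K_p·0.7923) = 0.08, so 1 + 0.7923·K_p = 12.5.
K_p = (12.5 − 1)/0.7923 = 14.5.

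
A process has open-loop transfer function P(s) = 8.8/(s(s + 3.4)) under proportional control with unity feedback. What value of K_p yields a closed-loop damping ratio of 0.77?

Closed-loop characteristic equation: s² + 3.4s + K_p·8.8 = 0.
So ω_n = √(8.8K_p) and 2ζω_n = 3.4, giving ζ = 3.4/(2√(8.8K_p)).
Setting ζ = 0.77: √(8.8K_p) = 3.4/(2·0.77) = 2.208, so K_p = 4.874/8.8 = 0.554.

K_p = 0.554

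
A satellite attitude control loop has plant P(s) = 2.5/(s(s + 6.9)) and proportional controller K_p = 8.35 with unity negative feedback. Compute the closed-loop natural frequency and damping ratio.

With unity feedback the closed-loop characteristic equation is s² + 6.9s + 8.35·2.5 = s² + 6.9s + 20.88 = 0.
So ω_n² = 20.88 ⇒ ω_n = 4.569 rad/s, and ζ = 6.9/(2ω_n) = 0.755.

ω_n = 4.57 rad/s, ζ = 0.755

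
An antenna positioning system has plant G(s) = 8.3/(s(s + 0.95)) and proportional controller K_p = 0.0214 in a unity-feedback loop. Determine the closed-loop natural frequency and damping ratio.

ω_n = 0.421 rad/s, ζ = 1.13

The closed-loop denominator is s(s+0.95) + 0.0214·8.3 = s² + 0.95s + 0.1776.
So ω_n² = 0.1776 ⇒ ω_n = 0.4214 rad/s, and ζ = 0.95/(2ω_n) = 1.13.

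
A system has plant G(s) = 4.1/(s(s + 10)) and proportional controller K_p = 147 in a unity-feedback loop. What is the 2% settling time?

The closed-loop denominator s² + 10s + 602.7 gives ω_n = √602.7 = 24.55 and ζ = 10/(2ω_n) = 0.2037.
2% settling time T_s ≈ 4/(ζω_n) = 4/5 = 0.8 s.

T_s ≈ 0.8 s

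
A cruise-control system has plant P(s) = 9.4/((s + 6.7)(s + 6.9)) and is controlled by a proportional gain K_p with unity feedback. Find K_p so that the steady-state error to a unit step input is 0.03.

Steady-state error for a unit step on this type-0 loop is 1/(1 + K_p·P(0)).
P(0) = 0.2033. Require 1/(1 + K_p·0.2033) = 0.03, so 1 + 0.2033·K_p = 33.33.
K_p = (33.33 − 1)/0.2033 = 159.

K_p = 159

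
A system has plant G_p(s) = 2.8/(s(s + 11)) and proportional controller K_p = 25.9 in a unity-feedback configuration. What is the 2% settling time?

T_s ≈ 0.727 s

From 1 + K_pG_p(s) = 0: s² + 11s + 72.52 = 0 ⇒ ω_n = 8.516, ζ = 0.6459.
2% settling time T_s ≈ 4/(ζω_n) = 4/5.5 = 0.727 s.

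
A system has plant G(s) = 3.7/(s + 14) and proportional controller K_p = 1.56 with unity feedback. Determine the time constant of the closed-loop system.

τ = 0.0506 s

Closed-loop transfer function: T(s) = K_p·G(s)/(1 + K_p·G(s)) = 5.772/(s + 14 + 5.772) = 5.772/(s + 19.77).
Time constant τ = 1/19.77 = 0.0506 s.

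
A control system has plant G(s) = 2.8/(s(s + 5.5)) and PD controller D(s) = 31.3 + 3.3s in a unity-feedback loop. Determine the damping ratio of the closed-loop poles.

Forward path: (31.3 + 3.3s)·2.8/(s(s+5.5)). The closed-loop characteristic equation is s² + (5.5 + 2.8·3.3)s + 2.8·31.3 = 0.
That is s² + 14.74s + 87.64 = 0, so ω_n = 9.362 rad/s and ζ = 14.74/(2·9.362) = 0.7873.

ζ = 0.787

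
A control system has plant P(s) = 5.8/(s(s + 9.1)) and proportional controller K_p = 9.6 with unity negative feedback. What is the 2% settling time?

T_s ≈ 0.879 s

The closed-loop denominator s² + 9.1s + 55.68 gives ω_n = √55.68 = 7.462 and ζ = 9.1/(2ω_n) = 0.6098.
2% settling time T_s ≈ 4/(ζω_n) = 4/4.55 = 0.879 s.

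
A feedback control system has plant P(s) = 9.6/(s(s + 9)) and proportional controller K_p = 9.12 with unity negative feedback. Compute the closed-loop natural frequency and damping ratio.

The closed-loop denominator is s(s+9) + 9.12·9.6 = s² + 9s + 87.55.
So ω_n² = 87.55 ⇒ ω_n = 9.357 rad/s, and ζ = 9/(2ω_n) = 0.481.

ω_n = 9.36 rad/s, ζ = 0.481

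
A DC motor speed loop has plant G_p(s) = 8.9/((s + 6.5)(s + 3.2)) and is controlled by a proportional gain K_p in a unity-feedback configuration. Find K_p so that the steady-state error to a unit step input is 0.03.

K_p = 75.6

For a type-0 loop with proportional control, e_ss = 1/(1 + K_p·G_p(0)).
G_p(0) = 0.4279. Require 1/(1 + K_p·0.4279) = 0.03, so 1 + 0.4279·K_p = 33.33.
K_p = (33.33 − 1)/0.4279 = 75.6.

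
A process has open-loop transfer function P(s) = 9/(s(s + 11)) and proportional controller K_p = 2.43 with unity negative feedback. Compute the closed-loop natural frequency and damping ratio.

With unity feedback the closed-loop characteristic equation is s² + 11s + 2.43·9 = s² + 11s + 21.87 = 0.
Matching s² + 2ζω_n s + ω_n²: ω_n = √21.87 = 4.677 rad/s and 2ζω_n = 11, so ζ = 11/(2·4.677) = 1.18.

ω_n = 4.68 rad/s, ζ = 1.18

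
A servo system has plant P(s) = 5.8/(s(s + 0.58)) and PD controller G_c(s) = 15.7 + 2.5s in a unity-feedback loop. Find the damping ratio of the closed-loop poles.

ζ = 0.79

Forward path: (15.7 + 2.5s)·5.8/(s(s+0.58)). The closed-loop characteristic equation is s² + (0.58 + 5.8·2.5)s + 5.8·15.7 = 0.
That is s² + 15.08s + 91.06 = 0, so ω_n = 9.543 rad/s and ζ = 15.08/(2·9.543) = 0.7901.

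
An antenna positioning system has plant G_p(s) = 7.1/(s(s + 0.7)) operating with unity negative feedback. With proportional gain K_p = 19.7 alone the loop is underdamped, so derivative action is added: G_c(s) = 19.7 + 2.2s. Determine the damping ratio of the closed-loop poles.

ζ = 0.69

Forward path: (19.7 + 2.2s)·7.1/(s(s+0.7)). The closed-loop characteristic equation is s² + (0.7 + 7.1·2.2)s + 7.1·19.7 = 0.
That is s² + 16.32s + 139.9 = 0, so ω_n = 11.83 rad/s and ζ = 16.32/(2·11.83) = 0.69.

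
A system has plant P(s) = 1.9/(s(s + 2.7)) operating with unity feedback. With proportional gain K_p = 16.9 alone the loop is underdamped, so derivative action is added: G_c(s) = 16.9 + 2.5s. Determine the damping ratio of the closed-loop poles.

ζ = 0.657

Forward path: (16.9 + 2.5s)·1.9/(s(s+2.7)). The closed-loop characteristic equation is s² + (2.7 + 1.9·2.5)s + 1.9·16.9 = 0.
That is s² + 7.45s + 32.11 = 0, so ω_n = 5.667 rad/s and ζ = 7.45/(2·5.667) = 0.6574.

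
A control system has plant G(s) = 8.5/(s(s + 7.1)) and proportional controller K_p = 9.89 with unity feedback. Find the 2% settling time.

Closed-loop characteristic equation: s² + 7.1s + 84.06 = 0, so ω_n = 9.169 rad/s and ζ = 7.1/(2·9.169) = 0.3872.
2% settling time T_s ≈ 4/(ζω_n) = 4/3.55 = 1.13 s.

T_s ≈ 1.13 s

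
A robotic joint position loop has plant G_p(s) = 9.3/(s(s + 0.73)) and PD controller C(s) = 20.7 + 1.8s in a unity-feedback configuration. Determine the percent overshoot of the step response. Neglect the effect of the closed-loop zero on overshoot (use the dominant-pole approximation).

Forward path: (20.7 + 1.8s)·9.3/(s(s+0.73)). The closed-loop characteristic equation is s² + (0.73 + 9.3·1.8)s + 9.3·20.7 = 0.
That is s² + 17.47s + 192.5 = 0, so ω_n = 13.87 rad/s and ζ = 17.47/(2·13.87) = 0.6296.
%OS = 100·exp(−πζ/√(1−ζ²)) = 7.84%.

7.84%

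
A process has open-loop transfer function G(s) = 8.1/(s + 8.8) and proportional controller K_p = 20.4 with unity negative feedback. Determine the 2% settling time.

T_s ≈ 0.023 s

Closed-loop transfer function: T(s) = K_p·G(s)/(1 + K_p·G(s)) = 165.2/(s + 8.8 + 165.2) = 165.2/(s + 174).
Time constant τ = 1/174 = 0.005746 s, so the 2% settling time is about 4τ = 0.023 s.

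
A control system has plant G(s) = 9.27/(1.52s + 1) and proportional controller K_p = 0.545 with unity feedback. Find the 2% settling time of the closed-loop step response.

T_s ≈ 1 s

Closed loop: T(s) = K_p·G/(1+K_p·G) = 5.052/(1.52s + 1 + 5.052), with pole at s = −(1 + 5.052)/1.52 = −3.982.
τ = 1/3.982 = 0.2512 s, so 2% settling time ≈ 4τ = 1 s.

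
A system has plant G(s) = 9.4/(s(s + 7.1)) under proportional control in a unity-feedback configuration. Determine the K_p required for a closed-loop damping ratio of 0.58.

K_p = 3.99

Closed-loop characteristic equation: s² + 7.1s + K_p·9.4 = 0.
So ω_n = √(9.4K_p) and 2ζω_n = 7.1, giving ζ = 7.1/(2√(9.4K_p)).
Setting ζ = 0.58: √(9.4K_p) = 7.1/(2·0.58) = 6.121, so K_p = 37.46/9.4 = 3.99.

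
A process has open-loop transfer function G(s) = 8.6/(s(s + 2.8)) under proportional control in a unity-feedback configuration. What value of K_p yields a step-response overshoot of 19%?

K_p = 1.04

From %OS = 100·exp(−πζ/√(1−ζ²)) = 19%, ζ = −ln(0.19)/√(π²+ln²(0.19)) = 0.4673.
Characteristic equation s² + 2.8s + 8.6K_p = 0 gives ζ = 2.8/(2√(8.6K_p)).
Setting ζ = 0.4673: √(8.6K_p) = 2.8/(2·0.4673) = 2.996, so K_p = 8.974/8.6 = 1.04.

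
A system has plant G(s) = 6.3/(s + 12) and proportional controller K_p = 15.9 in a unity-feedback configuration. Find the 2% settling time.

T_s ≈ 0.0357 s

Closed-loop transfer function: T(s) = K_p·G(s)/(1 + K_p·G(s)) = 100.2/(s + 12 + 100.2) = 100.2/(s + 112.2).
Time constant τ = 1/112.2 = 0.008915 s, so the 2% settling time is about 4τ = 0.0357 s.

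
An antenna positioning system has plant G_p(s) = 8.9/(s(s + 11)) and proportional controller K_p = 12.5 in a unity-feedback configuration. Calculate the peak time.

Closed-loop characteristic equation: s² + 11s + 111.2 = 0, so ω_n = 10.55 rad/s and ζ = 11/(2·10.55) = 0.5215.
Damped frequency ω_d = ω_n√(1−ζ²) = 9 rad/s, so peak time T_p = π/ω_d = 0.349 s.

T_p = 0.349 s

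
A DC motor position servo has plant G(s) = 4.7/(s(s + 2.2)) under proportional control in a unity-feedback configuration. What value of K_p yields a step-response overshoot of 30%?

K_p = 2.01

From %OS = 100·exp(−πζ/√(1−ζ²)) = 30%, ζ = −ln(0.3)/√(π²+ln²(0.3)) = 0.3579.
Characteristic equation s² + 2.2s + 4.7K_p = 0 gives ζ = 2.2/(2√(4.7K_p)).
Setting ζ = 0.3579: √(4.7K_p) = 2.2/(2·0.3579) = 3.074, so K_p = 9.449/4.7 = 2.01.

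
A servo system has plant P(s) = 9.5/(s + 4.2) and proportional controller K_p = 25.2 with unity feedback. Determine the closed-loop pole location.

s = -243.6

Closed-loop transfer function: T(s) = K_p·P(s)/(1 + K_p·P(s)) = 239.4/(s + 4.2 + 239.4) = 239.4/(s + 243.6).
The closed-loop pole is at s = −243.6.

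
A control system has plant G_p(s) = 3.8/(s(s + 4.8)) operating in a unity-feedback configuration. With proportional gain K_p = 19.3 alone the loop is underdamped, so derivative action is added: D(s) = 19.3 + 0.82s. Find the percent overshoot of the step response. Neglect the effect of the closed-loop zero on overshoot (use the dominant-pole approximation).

19.4%

Forward path: (19.3 + 0.82s)·3.8/(s(s+4.8)). The closed-loop characteristic equation is s² + (4.8 + 3.8·0.82)s + 3.8·19.3 = 0.
That is s² + 7.916s + 73.34 = 0, so ω_n = 8.564 rad/s and ζ = 7.916/(2·8.564) = 0.4622.
%OS = 100·exp(−πζ/√(1−ζ²)) = 19.4%.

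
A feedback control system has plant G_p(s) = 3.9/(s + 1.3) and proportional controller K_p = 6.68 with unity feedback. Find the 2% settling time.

Closed-loop transfer function: T(s) = K_p·G_p(s)/(1 + K_p·G_p(s)) = 26.05/(s + 1.3 + 26.05) = 26.05/(s + 27.35).
Time constant τ = 1/27.35 = 0.03656 s, so the 2% settling time is about 4τ = 0.146 s.

T_s ≈ 0.146 s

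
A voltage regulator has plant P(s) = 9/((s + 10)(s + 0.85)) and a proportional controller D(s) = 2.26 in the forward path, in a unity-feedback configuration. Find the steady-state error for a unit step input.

The loop is type 0. Static position error constant K_pos = D(0)·P(0) = 2.26·1.059 = 2.393.
Steady-state error to a unit step: e_ss = 1/(1+K_pos) = 1/3.393 = 0.295.

0.295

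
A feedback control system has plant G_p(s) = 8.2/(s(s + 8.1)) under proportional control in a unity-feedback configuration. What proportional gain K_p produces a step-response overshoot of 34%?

K_p = 19

From %OS = 100·exp(−πζ/√(1−ζ²)) = 34%, ζ = −ln(0.34)/√(π²+ln²(0.34)) = 0.3248.
Characteristic equation s² + 8.1s + 8.2K_p = 0 gives ζ = 8.1/(2√(8.2K_p)).
Setting ζ = 0.3248: √(8.2K_p) = 8.1/(2·0.3248) = 12.47, so K_p = 155.5/8.2 = 19.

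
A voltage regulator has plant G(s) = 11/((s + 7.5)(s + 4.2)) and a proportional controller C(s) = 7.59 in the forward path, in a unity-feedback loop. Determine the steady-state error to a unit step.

0.274

The loop is type 0. Static position error constant K_pos = C(0)·G(0) = 7.59·0.3492 = 2.65.
Steady-state error to a unit step: e_ss = 1/(1+K_pos) = 1/3.65 = 0.274.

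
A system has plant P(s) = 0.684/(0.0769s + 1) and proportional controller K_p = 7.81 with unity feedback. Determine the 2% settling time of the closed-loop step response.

Closed loop: T(s) = K_p·P/(1+K_p·P) = 5.342/(0.0769s + 1 + 5.342), with pole at s = −(1 + 5.342)/0.0769 = −82.47.
τ = 1/82.47 = 0.01213 s, so 2% settling time ≈ 4τ = 0.0485 s.

T_s ≈ 0.0485 s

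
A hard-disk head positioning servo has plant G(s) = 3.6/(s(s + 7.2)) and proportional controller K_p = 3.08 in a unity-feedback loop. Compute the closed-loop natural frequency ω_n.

1 + K_p·G(s) = 0 gives s² + 7.2s + 11.09 = 0.
So ω_n² = 11.09 ⇒ ω_n = 3.33 rad/s, and ζ = 7.2/(2ω_n) = 1.08.

ω_n = 3.33 rad/s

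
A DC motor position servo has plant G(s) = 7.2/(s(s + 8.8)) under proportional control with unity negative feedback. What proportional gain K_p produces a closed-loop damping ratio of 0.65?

K_p = 6.36

Closed-loop characteristic equation: s² + 8.8s + K_p·7.2 = 0.
So ω_n = √(7.2K_p) and 2ζω_n = 8.8, giving ζ = 8.8/(2√(7.2K_p)).
Setting ζ = 0.65: √(7.2K_p) = 8.8/(2·0.65) = 6.769, so K_p = 45.82/7.2 = 6.36.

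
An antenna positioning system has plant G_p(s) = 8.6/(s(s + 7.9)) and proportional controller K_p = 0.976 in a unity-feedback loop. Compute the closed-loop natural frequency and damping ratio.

1 + K_p·G_p(s) = 0 gives s² + 7.9s + 8.394 = 0.
Matching s² + 2ζω_n s + ω_n²: ω_n = √8.394 = 2.897 rad/s and 2ζω_n = 7.9, so ζ = 7.9/(2·2.897) = 1.36.

ω_n = 2.9 rad/s, ζ = 1.36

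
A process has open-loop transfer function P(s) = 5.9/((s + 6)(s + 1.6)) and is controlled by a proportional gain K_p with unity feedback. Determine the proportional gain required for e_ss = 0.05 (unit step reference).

K_p = 30.9

Steady-state error for a unit step on this type-0 loop is 1/(1 + K_p·P(0)).
P(0) = 0.6146. Require 1/(1 + K_p·0.6146) = 0.05, so 1 + 0.6146·K_p = 20.
K_p = (20 − 1)/0.6146 = 30.9.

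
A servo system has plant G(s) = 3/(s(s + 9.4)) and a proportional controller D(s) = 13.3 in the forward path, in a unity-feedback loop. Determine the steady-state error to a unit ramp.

The loop has one pole at the origin (type 1). Velocity error constant K_v = lim_{s→0} s·D(s)G(s) = 13.3·3/9.4 = 4.245.
Steady-state error to a unit ramp: e_ss = 1/K_v = 0.236.

0.236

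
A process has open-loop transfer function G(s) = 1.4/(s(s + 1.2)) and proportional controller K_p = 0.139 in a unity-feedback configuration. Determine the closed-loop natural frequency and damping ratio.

ω_n = 0.441 rad/s, ζ = 1.36

The closed-loop denominator is s(s+1.2) + 0.139·1.4 = s² + 1.2s + 0.1946.
So ω_n² = 0.1946 ⇒ ω_n = 0.4411 rad/s, and ζ = 1.2/(2ω_n) = 1.36.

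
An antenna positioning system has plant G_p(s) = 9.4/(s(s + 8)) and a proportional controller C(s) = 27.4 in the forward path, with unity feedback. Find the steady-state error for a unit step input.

The open loop C(s)G_p(s) has a pole at the origin (type 1), so the static position error constant is infinite and e_ss = 1/(1+∞) = 0.

0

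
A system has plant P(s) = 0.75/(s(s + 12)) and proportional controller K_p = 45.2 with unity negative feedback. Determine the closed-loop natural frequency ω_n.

ω_n = 5.82 rad/s

The closed-loop denominator is s(s+12) + 45.2·0.75 = s² + 12s + 33.9.
So ω_n² = 33.9 ⇒ ω_n = 5.822 rad/s, and ζ = 12/(2ω_n) = 1.03.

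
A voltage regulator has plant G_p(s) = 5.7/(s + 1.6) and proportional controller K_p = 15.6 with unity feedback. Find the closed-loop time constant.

τ = 0.011 s

Closed-loop transfer function: T(s) = K_p·G_p(s)/(1 + K_p·G_p(s)) = 88.92/(s + 1.6 + 88.92) = 88.92/(s + 90.52).
Time constant τ = 1/90.52 = 0.011 s.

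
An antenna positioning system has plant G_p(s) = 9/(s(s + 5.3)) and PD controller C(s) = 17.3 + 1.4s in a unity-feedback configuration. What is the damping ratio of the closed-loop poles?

Forward path: (17.3 + 1.4s)·9/(s(s+5.3)). The closed-loop characteristic equation is s² + (5.3 + 9·1.4)s + 9·17.3 = 0.
That is s² + 17.9s + 155.7 = 0, so ω_n = 12.48 rad/s and ζ = 17.9/(2·12.48) = 0.7173.

ζ = 0.717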